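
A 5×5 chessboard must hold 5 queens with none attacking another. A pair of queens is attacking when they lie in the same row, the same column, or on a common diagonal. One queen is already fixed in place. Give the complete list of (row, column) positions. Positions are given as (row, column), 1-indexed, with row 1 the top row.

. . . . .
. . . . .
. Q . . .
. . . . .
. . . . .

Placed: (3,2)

Row 1: attacked by (3,2)→{2,4}. Safe: 1, 3, 5. Place at column 3.
Row 2: attacked by (1,3)→{2,3,4}; (3,2)→{1,2,3}. Safe: 5. Place at column 5.
Row 4: attacked by (1,3)→{3}; (2,5)→{3,5}; (3,2)→{1,2,3}. Safe: 4. Place at column 4.
Row 5: attacked by (1,3)→{3}; (2,5)→{2,5}; (3,2)→{2,4}; (4,4)→{3,4,5}. Safe: 1. Place at column 1.
Columns [3, 5, 2, 4, 1], r−c [-2, -3, 1, 0, 4], r+c [4, 7, 5, 8, 6] are all distinct, so no two queens attack.

(1,3) (2,5) (3,2) (4,4) (5,1)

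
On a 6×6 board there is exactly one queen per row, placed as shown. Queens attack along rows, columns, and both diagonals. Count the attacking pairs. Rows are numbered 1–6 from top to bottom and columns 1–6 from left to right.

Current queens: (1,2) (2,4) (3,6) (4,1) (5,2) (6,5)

2

Same column: (1,2)–(5,2) (column 2).
Same diagonal: (4,1)–(5,2) (|4−5| = |1−2| = 1).
Total attacking pairs: 2.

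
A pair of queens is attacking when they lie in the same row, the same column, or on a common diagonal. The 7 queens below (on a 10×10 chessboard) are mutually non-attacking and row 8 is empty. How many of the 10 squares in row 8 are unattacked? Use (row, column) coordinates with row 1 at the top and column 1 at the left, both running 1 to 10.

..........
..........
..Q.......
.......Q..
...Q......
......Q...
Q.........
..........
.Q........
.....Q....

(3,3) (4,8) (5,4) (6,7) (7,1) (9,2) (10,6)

1

(3,3) attacks row 8 at column 3 and diagonals 8.
(4,8) attacks row 8 at column 8 and diagonals 4.
(5,4) attacks row 8 at column 4 and diagonals 1, 7.
(6,7) attacks row 8 at column 7 and diagonals 5, 9.
(7,1) attacks row 8 at column 1 and diagonals 2.
(9,2) attacks row 8 at column 2 and diagonals 1, 3.
(10,6) attacks row 8 at column 6 and diagonals 4, 8.
Attacked columns: {1, 2, 3, 4, 5, 6, 7, 8, 9}. Safe: {10}.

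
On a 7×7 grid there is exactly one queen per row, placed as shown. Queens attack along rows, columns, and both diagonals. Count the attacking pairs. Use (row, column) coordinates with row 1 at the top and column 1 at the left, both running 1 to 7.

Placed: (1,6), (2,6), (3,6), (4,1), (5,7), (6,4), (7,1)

5

Same column: (1,6)–(2,6) (column 6); (1,6)–(3,6) (column 6); (2,6)–(3,6) (column 6); (4,1)–(7,1) (column 1).
Same diagonal: (2,6)–(7,1) (|2−7| = |6−1| = 5).
Total attacking pairs: 5.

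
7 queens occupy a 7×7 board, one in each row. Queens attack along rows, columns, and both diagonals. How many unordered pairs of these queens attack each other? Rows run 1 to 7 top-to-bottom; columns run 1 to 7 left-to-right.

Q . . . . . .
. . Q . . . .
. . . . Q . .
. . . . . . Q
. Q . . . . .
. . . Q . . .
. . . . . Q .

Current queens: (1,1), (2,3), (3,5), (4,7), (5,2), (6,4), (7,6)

0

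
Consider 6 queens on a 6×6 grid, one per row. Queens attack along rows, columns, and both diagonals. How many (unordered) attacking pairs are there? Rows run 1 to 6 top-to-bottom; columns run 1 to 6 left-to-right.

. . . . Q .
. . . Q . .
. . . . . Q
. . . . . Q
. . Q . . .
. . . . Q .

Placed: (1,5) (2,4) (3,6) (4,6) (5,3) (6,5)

4

Same column: (1,5)–(6,5) (column 5); (3,6)–(4,6) (column 6).
Same diagonal: (1,5)–(2,4) (|1−2| = |5−4| = 1); (2,4)–(4,6) (|2−4| = |4−6| = 2).
Total attacking pairs: 4.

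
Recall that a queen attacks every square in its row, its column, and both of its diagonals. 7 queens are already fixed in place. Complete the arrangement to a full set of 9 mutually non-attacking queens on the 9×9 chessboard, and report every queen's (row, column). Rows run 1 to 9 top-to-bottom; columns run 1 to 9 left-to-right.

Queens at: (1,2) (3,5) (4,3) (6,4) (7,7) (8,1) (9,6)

(1,2) (2,9) (3,5) (4,3) (5,8) (6,4) (7,7) (8,1) (9,6)

Row 2: attacked by (1,2)→{1,2,3}; (3,5)→{4,5,6}; (4,3)→{1,3,5}; (6,4)→{4,8}; (7,7)→{2,7}; (8,1)→{1,7}; (9,6)→{6}. Safe: 9. Place at column 9.
Row 5: attacked by (1,2)→{2,6}; (2,9)→{6,9}; (3,5)→{3,5,7}; (4,3)→{2,3,4}; (6,4)→{3,4,5}; (7,7)→{5,7,9}; (8,1)→{1,4}; (9,6)→{2,6}. Safe: 8. Place at column 8.
Columns [2, 9, 5, 3, 8, 4, 7, 1, 6], r−c [-1, -7, -2, 1, -3, 2, 0, 7, 3], r+c [3, 11, 8, 7, 13, 10, 14, 9, 15] are all distinct, so no two queens attack.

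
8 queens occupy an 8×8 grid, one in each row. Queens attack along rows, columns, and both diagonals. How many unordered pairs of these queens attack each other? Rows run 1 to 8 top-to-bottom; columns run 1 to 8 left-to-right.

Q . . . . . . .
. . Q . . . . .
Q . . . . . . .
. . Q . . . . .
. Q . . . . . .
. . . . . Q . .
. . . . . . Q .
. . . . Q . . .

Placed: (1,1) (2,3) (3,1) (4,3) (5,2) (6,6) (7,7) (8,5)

Same column: (1,1)–(3,1) (column 1); (2,3)–(4,3) (column 3).
Same diagonal: (1,1)–(6,6) (|1−6| = |1−6| = 5); (1,1)–(7,7) (|1−7| = |1−7| = 6); (4,3)–(5,2) (|4−5| = |3−2| = 1); (5,2)–(8,5) (|5−8| = |2−5| = 3); (6,6)–(7,7) (|6−7| = |6−7| = 1).
Total attacking pairs: 7.

7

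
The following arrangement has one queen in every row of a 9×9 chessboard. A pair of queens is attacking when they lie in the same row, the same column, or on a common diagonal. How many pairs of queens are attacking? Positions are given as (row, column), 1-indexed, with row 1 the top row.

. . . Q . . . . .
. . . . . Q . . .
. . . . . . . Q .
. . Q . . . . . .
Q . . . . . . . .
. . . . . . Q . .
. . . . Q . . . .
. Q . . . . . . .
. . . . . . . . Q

All columns are distinct and no two queens satisfy |Δrow| = |Δcol|, so no pair attacks.

0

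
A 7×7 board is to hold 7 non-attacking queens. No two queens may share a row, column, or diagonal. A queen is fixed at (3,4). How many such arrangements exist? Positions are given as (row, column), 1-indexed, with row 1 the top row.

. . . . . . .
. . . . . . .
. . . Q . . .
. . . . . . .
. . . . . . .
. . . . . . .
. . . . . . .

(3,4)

Branch on row 1: col 1 → 1; col 3 → 1; col 5 → 1; col 7 → 1.
Sum: 1 + 1 + 1 + 1 = 4.

4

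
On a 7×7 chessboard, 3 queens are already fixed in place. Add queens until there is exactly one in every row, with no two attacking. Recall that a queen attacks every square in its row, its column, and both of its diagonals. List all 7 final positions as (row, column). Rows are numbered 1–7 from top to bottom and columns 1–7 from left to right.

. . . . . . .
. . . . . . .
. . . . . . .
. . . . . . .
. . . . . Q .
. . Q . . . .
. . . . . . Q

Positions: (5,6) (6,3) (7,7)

(1,4) (2,1) (3,5) (4,2) (5,6) (6,3) (7,7)

Row 1: attacked by (5,6)→{2,6}; (6,3)→{3}; (7,7)→{1,7}. Safe: 4, 5. Place at column 4.
Row 2: attacked by (1,4)→{3,4,5}; (5,6)→{3,6}; (6,3)→{3,7}; (7,7)→{2,7}. Safe: 1. Place at column 1.
Row 3: attacked by (1,4)→{2,4,6}; (2,1)→{1,2}; (5,6)→{4,6}; (6,3)→{3,6}; (7,7)→{3,7}. Safe: 5. Place at column 5.
Row 4: attacked by (1,4)→{1,4,7}; (2,1)→{1,3}; (3,5)→{4,5,6}; (5,6)→{5,6,7}; (6,3)→{1,3,5}; (7,7)→{4,7}. Safe: 2. Place at column 2.
Columns [4, 1, 5, 2, 6, 3, 7], r−c [-3, 1, -2, 2, -1, 3, 0], r+c [5, 3, 8, 6, 11, 9, 14] are all distinct, so no two queens attack.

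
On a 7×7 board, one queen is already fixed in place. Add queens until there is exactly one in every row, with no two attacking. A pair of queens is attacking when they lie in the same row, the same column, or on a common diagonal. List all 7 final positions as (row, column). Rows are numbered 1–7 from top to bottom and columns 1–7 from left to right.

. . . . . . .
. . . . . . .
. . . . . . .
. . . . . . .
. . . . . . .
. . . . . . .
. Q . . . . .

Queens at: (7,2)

(1,6) (2,4) (3,7) (4,1) (5,3) (6,5) (7,2)

Row 1: attacked by (7,2)→{2}. Safe: 1, 3, 4, 5, 6, 7. Place at column 6.
Row 2: attacked by (1,6)→{5,6,7}; (7,2)→{2,7}. Safe: 1, 3, 4. Place at column 4.
Row 3: attacked by (1,6)→{4,6}; (2,4)→{3,4,5}; (7,2)→{2,6}. Safe: 1, 7. Place at column 7.
Row 4: attacked by (1,6)→{3,6}; (2,4)→{2,4,6}; (3,7)→{6,7}; (7,2)→{2,5}. Safe: 1. Place at column 1.
Row 5: attacked by (1,6)→{2,6}; (2,4)→{1,4,7}; (3,7)→{5,7}; (4,1)→{1,2}; (7,2)→{2,4}. Safe: 3. Place at column 3.
Row 6: attacked by (1,6)→{1,6}; (2,4)→{4}; (3,7)→{4,7}; (4,1)→{1,3}; (5,3)→{2,3,4}; (7,2)→{1,2,3}. Safe: 5. Place at column 5.
Columns [6, 4, 7, 1, 3, 5, 2], r−c [-5, -2, -4, 3, 2, 1, 5], r+c [7, 6, 10, 5, 8, 11, 9] are all distinct, so no two queens attack.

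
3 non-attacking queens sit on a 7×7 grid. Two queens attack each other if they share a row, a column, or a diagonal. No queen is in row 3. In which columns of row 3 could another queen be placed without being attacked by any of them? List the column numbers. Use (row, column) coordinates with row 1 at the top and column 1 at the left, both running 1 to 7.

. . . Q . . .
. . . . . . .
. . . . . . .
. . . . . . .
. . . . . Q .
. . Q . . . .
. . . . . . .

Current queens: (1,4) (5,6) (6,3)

(1,4) attacks row 3 at column 4 and diagonals 2, 6.
(5,6) attacks row 3 at column 6 and diagonals 4.
(6,3) attacks row 3 at column 3 and diagonals 6.
Attacked columns: {2, 3, 4, 6}. Safe: {1, 5, 7}.

columns 1, 5, 7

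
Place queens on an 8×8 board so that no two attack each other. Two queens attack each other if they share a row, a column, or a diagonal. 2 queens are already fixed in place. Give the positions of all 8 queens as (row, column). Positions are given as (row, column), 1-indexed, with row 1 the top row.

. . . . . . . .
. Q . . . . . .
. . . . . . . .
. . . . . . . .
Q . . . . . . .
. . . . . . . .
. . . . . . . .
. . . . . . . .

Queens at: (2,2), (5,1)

(1,4) (2,2) (3,7) (4,5) (5,1) (6,8) (7,6) (8,3)

Row 1: attacked by (2,2)→{1,2,3}; (5,1)→{1,5}. Safe: 4, 6, 7, 8. Place at column 4.
Row 3: attacked by (1,4)→{2,4,6}; (2,2)→{1,2,3}; (5,1)→{1,3}. Safe: 5, 7, 8. Place at column 7.
Row 4: attacked by (1,4)→{1,4,7}; (2,2)→{2,4}; (3,7)→{6,7,8}; (5,1)→{1,2}. Safe: 3, 5. Place at column 5.
Row 6: attacked by (1,4)→{4}; (2,2)→{2,6}; (3,7)→{4,7}; (4,5)→{3,5,7}; (5,1)→{1,2}. Safe: 8. Place at column 8.
Row 7: attacked by (1,4)→{4}; (2,2)→{2,7}; (3,7)→{3,7}; (4,5)→{2,5,8}; (5,1)→{1,3}; (6,8)→{7,8}. Safe: 6. Place at column 6.
Row 8: attacked by (1,4)→{4}; (2,2)→{2,8}; (3,7)→{2,7}; (4,5)→{1,5}; (5,1)→{1,4}; (6,8)→{6,8}; (7,6)→{5,6,7}. Safe: 3. Place at column 3.
Columns [4, 2, 7, 5, 1, 8, 6, 3], r−c [-3, 0, -4, -1, 4, -2, 1, 5], r+c [5, 4, 10, 9, 6, 14, 13, 11] are all distinct, so no two queens attack.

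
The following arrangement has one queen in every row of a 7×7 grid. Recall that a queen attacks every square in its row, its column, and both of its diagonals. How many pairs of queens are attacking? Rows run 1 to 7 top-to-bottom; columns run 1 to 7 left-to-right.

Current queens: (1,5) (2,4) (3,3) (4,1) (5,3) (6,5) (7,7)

6

Same column: (1,5)–(6,5) (column 5); (3,3)–(5,3) (column 3).
Same diagonal: (1,5)–(2,4) (|1−2| = |5−4| = 1); (1,5)–(3,3) (|1−3| = |5−3| = 2); (2,4)–(3,3) (|2−3| = |4−3| = 1); (3,3)–(7,7) (|3−7| = |3−7| = 4).
Total attacking pairs: 6.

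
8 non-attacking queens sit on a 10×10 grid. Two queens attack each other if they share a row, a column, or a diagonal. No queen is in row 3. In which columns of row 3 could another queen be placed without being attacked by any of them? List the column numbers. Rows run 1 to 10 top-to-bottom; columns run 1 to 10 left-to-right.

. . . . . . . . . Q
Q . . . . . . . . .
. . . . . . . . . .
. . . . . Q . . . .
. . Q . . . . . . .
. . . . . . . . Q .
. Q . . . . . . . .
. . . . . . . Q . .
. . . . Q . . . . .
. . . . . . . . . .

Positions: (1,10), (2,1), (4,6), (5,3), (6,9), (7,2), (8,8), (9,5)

columns 4

(1,10) attacks row 3 at column 10 and diagonals 8.
(2,1) attacks row 3 at column 1 and diagonals 2.
(4,6) attacks row 3 at column 6 and diagonals 5, 7.
(5,3) attacks row 3 at column 3 and diagonals 1, 5.
(6,9) attacks row 3 at column 9 and diagonals 6.
(7,2) attacks row 3 at column 2 and diagonals 6.
(8,8) attacks row 3 at column 8 and diagonals 3.
(9,5) attacks row 3 at column 5.
Attacked columns: {1, 2, 3, 5, 6, 7, 8, 9, 10}. Safe: {4}.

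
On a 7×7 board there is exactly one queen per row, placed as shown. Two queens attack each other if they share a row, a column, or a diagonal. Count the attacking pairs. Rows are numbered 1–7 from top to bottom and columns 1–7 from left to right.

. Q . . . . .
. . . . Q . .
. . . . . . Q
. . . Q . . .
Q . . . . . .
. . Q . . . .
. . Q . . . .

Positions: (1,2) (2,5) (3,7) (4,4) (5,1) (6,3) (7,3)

3

Same column: (6,3)–(7,3) (column 3).
Same diagonal: (3,7)–(7,3) (|3−7| = |7−3| = 4); (5,1)–(7,3) (|5−7| = |1−3| = 2).
Total attacking pairs: 3.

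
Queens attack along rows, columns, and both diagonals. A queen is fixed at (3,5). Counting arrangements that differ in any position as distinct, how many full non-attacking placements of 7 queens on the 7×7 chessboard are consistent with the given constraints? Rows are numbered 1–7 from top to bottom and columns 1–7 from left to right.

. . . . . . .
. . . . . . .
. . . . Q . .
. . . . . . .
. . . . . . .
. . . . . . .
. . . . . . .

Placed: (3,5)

6

Branch on row 1: col 1 → 1; col 2 → 1; col 4 → 2; col 6 → 2.
Sum: 1 + 1 + 2 + 2 = 6.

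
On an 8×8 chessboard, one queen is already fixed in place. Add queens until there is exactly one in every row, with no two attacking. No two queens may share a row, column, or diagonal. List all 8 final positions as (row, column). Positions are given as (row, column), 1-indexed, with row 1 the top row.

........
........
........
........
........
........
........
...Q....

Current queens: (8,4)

Row 1: attacked by (8,4)→{4}. Safe: 1, 2, 3, 5, 6, 7, 8. Place at column 6.
Row 2: attacked by (1,6)→{5,6,7}; (8,4)→{4}. Safe: 1, 2, 3, 8. Place at column 2.
Row 3: attacked by (1,6)→{4,6,8}; (2,2)→{1,2,3}; (8,4)→{4}. Safe: 5, 7. Place at column 7.
Row 4: attacked by (1,6)→{3,6}; (2,2)→{2,4}; (3,7)→{6,7,8}; (8,4)→{4,8}. Safe: 1, 5. Place at column 1.
Row 5: attacked by (1,6)→{2,6}; (2,2)→{2,5}; (3,7)→{5,7}; (4,1)→{1,2}; (8,4)→{1,4,7}. Safe: 3, 8. Place at column 3.
Row 6: attacked by (1,6)→{1,6}; (2,2)→{2,6}; (3,7)→{4,7}; (4,1)→{1,3}; (5,3)→{2,3,4}; (8,4)→{2,4,6}. Safe: 5, 8. Place at column 5.
Row 7: attacked by (1,6)→{6}; (2,2)→{2,7}; (3,7)→{3,7}; (4,1)→{1,4}; (5,3)→{1,3,5}; (6,5)→{4,5,6}; (8,4)→{3,4,5}. Safe: 8. Place at column 8.
Columns [6, 2, 7, 1, 3, 5, 8, 4], r−c [-5, 0, -4, 3, 2, 1, -1, 4], r+c [7, 4, 10, 5, 8, 11, 15, 12] are all distinct, so no two queens attack.

(1,6) (2,2) (3,7) (4,1) (5,3) (6,5) (7,8) (8,4)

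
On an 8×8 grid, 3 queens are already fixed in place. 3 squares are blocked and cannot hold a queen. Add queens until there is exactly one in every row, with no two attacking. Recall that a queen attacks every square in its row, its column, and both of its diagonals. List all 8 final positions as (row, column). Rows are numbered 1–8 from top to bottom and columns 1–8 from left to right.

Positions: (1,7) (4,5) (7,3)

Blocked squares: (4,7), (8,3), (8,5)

(1,7) (2,4) (3,2) (4,5) (5,8) (6,1) (7,3) (8,6)

Row 2: attacked by (1,7)→{6,7,8}; (4,5)→{3,5,7}; (7,3)→{3,8}. Safe: 1, 2, 4. Place at column 4.
Row 3: attacked by (1,7)→{5,7}; (2,4)→{3,4,5}; (4,5)→{4,5,6}; (7,3)→{3,7}. Safe: 1, 2, 8. Place at column 2.
Row 5: attacked by (1,7)→{3,7}; (2,4)→{1,4,7}; (3,2)→{2,4}; (4,5)→{4,5,6}; (7,3)→{1,3,5}. Safe: 8. Place at column 8.
Row 6: attacked by (1,7)→{2,7}; (2,4)→{4,8}; (3,2)→{2,5}; (4,5)→{3,5,7}; (5,8)→{7,8}; (7,3)→{2,3,4}. Safe: 1, 6. Place at column 1.
Row 8: attacked by (1,7)→{7}; (2,4)→{4}; (3,2)→{2,7}; (4,5)→{1,5}; (5,8)→{5,8}; (6,1)→{1,3}; (7,3)→{2,3,4}. Blocked: 3,5. Safe: 6. Place at column 6.
Columns [7, 4, 2, 5, 8, 1, 3, 6], r−c [-6, -2, 1, -1, -3, 5, 4, 2], r+c [8, 6, 5, 9, 13, 7, 10, 14] are all distinct, so no two queens attack.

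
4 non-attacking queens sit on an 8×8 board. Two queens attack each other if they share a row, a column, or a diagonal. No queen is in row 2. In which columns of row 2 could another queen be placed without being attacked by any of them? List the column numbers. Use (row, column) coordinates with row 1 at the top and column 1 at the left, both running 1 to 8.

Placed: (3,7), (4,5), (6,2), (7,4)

(3,7) attacks row 2 at column 7 and diagonals 6, 8.
(4,5) attacks row 2 at column 5 and diagonals 3, 7.
(6,2) attacks row 2 at column 2 and diagonals 6.
(7,4) attacks row 2 at column 4.
Attacked columns: {2, 3, 4, 5, 6, 7, 8}. Safe: {1}.

columns 1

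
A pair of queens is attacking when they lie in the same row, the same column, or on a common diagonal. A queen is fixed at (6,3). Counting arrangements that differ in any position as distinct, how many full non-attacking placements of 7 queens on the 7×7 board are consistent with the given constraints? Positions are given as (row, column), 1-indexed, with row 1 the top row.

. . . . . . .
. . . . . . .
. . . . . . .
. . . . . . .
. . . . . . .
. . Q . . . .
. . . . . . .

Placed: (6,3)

6

Branch on row 1: col 1 → 0; col 2 → 3; col 4 → 1; col 5 → 0; col 6 → 1; col 7 → 1.
Sum: 0 + 3 + 1 + 0 + 1 + 1 = 6.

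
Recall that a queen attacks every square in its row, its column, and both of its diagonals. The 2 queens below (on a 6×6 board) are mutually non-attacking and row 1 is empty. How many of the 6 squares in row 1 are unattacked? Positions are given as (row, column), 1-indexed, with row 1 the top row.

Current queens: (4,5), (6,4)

3

(4,5) attacks row 1 at column 5 and diagonals 2.
(6,4) attacks row 1 at column 4.
Attacked columns: {2, 4, 5}. Safe: {1, 3, 6}.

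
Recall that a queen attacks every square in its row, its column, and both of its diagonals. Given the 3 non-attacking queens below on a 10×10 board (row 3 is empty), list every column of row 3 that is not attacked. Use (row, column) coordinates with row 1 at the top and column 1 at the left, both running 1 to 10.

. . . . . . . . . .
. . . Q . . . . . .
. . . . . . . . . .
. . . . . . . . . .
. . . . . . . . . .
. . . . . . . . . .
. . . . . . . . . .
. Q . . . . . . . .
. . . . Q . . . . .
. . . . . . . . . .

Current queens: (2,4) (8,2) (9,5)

columns 1, 6, 8, 9, 10

(2,4) attacks row 3 at column 4 and diagonals 3, 5.
(8,2) attacks row 3 at column 2 and diagonals 7.
(9,5) attacks row 3 at column 5.
Attacked columns: {2, 3, 4, 5, 7}. Safe: {1, 6, 8, 9, 10}.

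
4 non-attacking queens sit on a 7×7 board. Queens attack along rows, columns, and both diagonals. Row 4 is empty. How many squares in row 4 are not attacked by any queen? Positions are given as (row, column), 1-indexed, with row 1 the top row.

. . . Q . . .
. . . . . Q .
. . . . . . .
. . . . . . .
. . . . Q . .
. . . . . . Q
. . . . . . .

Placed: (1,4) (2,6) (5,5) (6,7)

2

(1,4) attacks row 4 at column 4 and diagonals 1, 7.
(2,6) attacks row 4 at column 6 and diagonals 4.
(5,5) attacks row 4 at column 5 and diagonals 4, 6.
(6,7) attacks row 4 at column 7 and diagonals 5.
Attacked columns: {1, 4, 5, 6, 7}. Safe: {2, 3}.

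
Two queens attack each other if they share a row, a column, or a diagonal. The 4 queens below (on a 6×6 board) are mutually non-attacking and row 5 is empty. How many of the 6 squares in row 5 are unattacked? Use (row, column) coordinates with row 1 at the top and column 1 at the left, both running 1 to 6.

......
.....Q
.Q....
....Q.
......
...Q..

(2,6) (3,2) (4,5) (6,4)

(2,6) attacks row 5 at column 6 and diagonals 3.
(3,2) attacks row 5 at column 2 and diagonals 4.
(4,5) attacks row 5 at column 5 and diagonals 4, 6.
(6,4) attacks row 5 at column 4 and diagonals 3, 5.
Attacked columns: {2, 3, 4, 5, 6}. Safe: {1}.

1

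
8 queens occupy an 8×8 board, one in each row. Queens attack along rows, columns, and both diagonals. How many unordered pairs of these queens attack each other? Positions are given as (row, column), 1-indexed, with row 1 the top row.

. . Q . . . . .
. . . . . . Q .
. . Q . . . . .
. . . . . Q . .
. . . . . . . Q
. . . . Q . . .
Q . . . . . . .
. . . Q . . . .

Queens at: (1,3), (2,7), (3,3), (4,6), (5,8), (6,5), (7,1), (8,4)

Same column: (1,3)–(3,3) (column 3).
Same diagonal: (1,3)–(4,6) (|1−4| = |3−6| = 3).
Total attacking pairs: 2.

2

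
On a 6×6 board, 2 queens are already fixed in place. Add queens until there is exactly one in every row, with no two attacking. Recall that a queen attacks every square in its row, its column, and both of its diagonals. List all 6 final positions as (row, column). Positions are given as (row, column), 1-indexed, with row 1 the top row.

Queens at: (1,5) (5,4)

Row 2: attacked by (1,5)→{4,5,6}; (5,4)→{1,4}. Safe: 2, 3. Place at column 3.
Row 3: attacked by (1,5)→{3,5}; (2,3)→{2,3,4}; (5,4)→{2,4,6}. Safe: 1. Place at column 1.
Row 4: attacked by (1,5)→{2,5}; (2,3)→{1,3,5}; (3,1)→{1,2}; (5,4)→{3,4,5}. Safe: 6. Place at column 6.
Row 6: attacked by (1,5)→{5}; (2,3)→{3}; (3,1)→{1,4}; (4,6)→{4,6}; (5,4)→{3,4,5}. Safe: 2. Place at column 2.
Columns [5, 3, 1, 6, 4, 2], r−c [-4, -1, 2, -2, 1, 4], r+c [6, 5, 4, 10, 9, 8] are all distinct, so no two queens attack.

(1,5) (2,3) (3,1) (4,6) (5,4) (6,2)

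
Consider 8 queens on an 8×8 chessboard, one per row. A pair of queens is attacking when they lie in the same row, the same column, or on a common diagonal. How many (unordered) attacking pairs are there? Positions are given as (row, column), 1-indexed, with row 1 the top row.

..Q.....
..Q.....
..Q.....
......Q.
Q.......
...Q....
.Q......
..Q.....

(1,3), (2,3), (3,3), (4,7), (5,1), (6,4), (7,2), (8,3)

Same column: (1,3)–(2,3) (column 3); (1,3)–(3,3) (column 3); (1,3)–(8,3) (column 3); (2,3)–(3,3) (column 3); (2,3)–(8,3) (column 3); (3,3)–(8,3) (column 3).
Same diagonal: (3,3)–(5,1) (|3−5| = |3−1| = 2); (4,7)–(8,3) (|4−8| = |7−3| = 4); (7,2)–(8,3) (|7−8| = |2−3| = 1).
Total attacking pairs: 9.

9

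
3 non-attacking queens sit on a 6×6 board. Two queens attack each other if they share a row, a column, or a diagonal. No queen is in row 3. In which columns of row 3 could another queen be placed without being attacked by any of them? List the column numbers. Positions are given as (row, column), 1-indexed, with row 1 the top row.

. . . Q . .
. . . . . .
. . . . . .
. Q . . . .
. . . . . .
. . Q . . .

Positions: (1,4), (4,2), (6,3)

columns 5

(1,4) attacks row 3 at column 4 and diagonals 2, 6.
(4,2) attacks row 3 at column 2 and diagonals 1, 3.
(6,3) attacks row 3 at column 3 and diagonals 6.
Attacked columns: {1, 2, 3, 4, 6}. Safe: {5}.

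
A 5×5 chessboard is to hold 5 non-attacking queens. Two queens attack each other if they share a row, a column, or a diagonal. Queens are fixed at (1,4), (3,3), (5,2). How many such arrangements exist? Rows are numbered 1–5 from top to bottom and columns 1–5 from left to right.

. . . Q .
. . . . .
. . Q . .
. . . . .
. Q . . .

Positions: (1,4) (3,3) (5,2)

1

Branch on row 2: col 1 → 1.
Sum: 1 = 1.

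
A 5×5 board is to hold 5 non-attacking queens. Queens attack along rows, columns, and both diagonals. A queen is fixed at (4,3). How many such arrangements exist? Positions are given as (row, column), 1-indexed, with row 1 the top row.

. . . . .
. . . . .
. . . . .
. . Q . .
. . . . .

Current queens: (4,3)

2

Branch on row 1: col 1 → 0; col 2 → 1; col 4 → 1; col 5 → 0.
Sum: 0 + 1 + 1 + 0 = 2.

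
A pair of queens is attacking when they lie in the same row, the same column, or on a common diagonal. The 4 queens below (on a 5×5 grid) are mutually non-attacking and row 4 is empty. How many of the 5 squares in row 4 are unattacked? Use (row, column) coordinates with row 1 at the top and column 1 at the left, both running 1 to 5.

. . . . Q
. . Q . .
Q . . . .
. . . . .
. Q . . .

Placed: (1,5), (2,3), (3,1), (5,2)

1

(1,5) attacks row 4 at column 5 and diagonals 2.
(2,3) attacks row 4 at column 3 and diagonals 1, 5.
(3,1) attacks row 4 at column 1 and diagonals 2.
(5,2) attacks row 4 at column 2 and diagonals 1, 3.
Attacked columns: {1, 2, 3, 5}. Safe: {4}.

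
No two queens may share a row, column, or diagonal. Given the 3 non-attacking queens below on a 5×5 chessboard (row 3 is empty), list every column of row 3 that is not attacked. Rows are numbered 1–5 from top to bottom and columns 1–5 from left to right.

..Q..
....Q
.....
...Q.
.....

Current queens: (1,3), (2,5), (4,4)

columns 2

(1,3) attacks row 3 at column 3 and diagonals 1, 5.
(2,5) attacks row 3 at column 5 and diagonals 4.
(4,4) attacks row 3 at column 4 and diagonals 3, 5.
Attacked columns: {1, 3, 4, 5}. Safe: {2}.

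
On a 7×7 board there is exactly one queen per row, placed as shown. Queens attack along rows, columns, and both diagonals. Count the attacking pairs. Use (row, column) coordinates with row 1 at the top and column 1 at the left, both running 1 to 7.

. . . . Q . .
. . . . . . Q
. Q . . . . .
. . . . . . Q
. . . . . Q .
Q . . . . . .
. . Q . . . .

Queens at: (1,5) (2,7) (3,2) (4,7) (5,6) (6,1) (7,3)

2

Same column: (2,7)–(4,7) (column 7).
Same diagonal: (4,7)–(5,6) (|4−5| = |7−6| = 1).
Total attacking pairs: 2.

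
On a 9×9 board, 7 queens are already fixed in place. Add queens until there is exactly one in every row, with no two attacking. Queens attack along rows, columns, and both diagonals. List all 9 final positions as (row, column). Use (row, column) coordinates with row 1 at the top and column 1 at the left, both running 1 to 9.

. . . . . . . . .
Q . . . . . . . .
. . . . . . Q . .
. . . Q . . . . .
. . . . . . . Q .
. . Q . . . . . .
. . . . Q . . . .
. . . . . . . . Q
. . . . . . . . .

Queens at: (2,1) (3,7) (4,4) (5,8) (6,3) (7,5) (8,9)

Row 1: attacked by (2,1)→{1,2}; (3,7)→{5,7,9}; (4,4)→{1,4,7}; (5,8)→{4,8}; (6,3)→{3,8}; (7,5)→{5}; (8,9)→{2,9}. Safe: 6. Place at column 6.
Row 9: attacked by (1,6)→{6}; (2,1)→{1,8}; (3,7)→{1,7}; (4,4)→{4,9}; (5,8)→{4,8}; (6,3)→{3,6}; (7,5)→{3,5,7}; (8,9)→{8,9}. Safe: 2. Place at column 2.
Columns [6, 1, 7, 4, 8, 3, 5, 9, 2], r−c [-5, 1, -4, 0, -3, 3, 2, -1, 7], r+c [7, 3, 10, 8, 13, 9, 12, 17, 11] are all distinct, so no two queens attack.

(1,6) (2,1) (3,7) (4,4) (5,8) (6,3) (7,5) (8,9) (9,2)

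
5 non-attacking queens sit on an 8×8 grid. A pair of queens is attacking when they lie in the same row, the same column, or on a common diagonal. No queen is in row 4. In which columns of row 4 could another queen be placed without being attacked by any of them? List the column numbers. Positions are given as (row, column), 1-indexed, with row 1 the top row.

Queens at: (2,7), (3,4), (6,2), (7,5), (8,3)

columns 1, 6

(2,7) attacks row 4 at column 7 and diagonals 5.
(3,4) attacks row 4 at column 4 and diagonals 3, 5.
(6,2) attacks row 4 at column 2 and diagonals 4.
(7,5) attacks row 4 at column 5 and diagonals 2, 8.
(8,3) attacks row 4 at column 3 and diagonals 7.
Attacked columns: {2, 3, 4, 5, 7, 8}. Safe: {1, 6}.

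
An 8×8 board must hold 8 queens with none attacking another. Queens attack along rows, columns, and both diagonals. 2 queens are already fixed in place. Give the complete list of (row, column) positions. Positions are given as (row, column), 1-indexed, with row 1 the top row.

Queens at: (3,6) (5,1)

Row 1: attacked by (3,6)→{4,6,8}; (5,1)→{1,5}. Safe: 2, 3, 7. Place at column 7.
Row 2: attacked by (1,7)→{6,7,8}; (3,6)→{5,6,7}; (5,1)→{1,4}. Safe: 2, 3. Place at column 2.
Row 4: attacked by (1,7)→{4,7}; (2,2)→{2,4}; (3,6)→{5,6,7}; (5,1)→{1,2}. Safe: 3, 8. Place at column 3.
Row 6: attacked by (1,7)→{2,7}; (2,2)→{2,6}; (3,6)→{3,6}; (4,3)→{1,3,5}; (5,1)→{1,2}. Safe: 4, 8. Place at column 4.
Row 7: attacked by (1,7)→{1,7}; (2,2)→{2,7}; (3,6)→{2,6}; (4,3)→{3,6}; (5,1)→{1,3}; (6,4)→{3,4,5}. Safe: 8. Place at column 8.
Row 8: attacked by (1,7)→{7}; (2,2)→{2,8}; (3,6)→{1,6}; (4,3)→{3,7}; (5,1)→{1,4}; (6,4)→{2,4,6}; (7,8)→{7,8}. Safe: 5. Place at column 5.
Columns [7, 2, 6, 3, 1, 4, 8, 5], r−c [-6, 0, -3, 1, 4, 2, -1, 3], r+c [8, 4, 9, 7, 6, 10, 15, 13] are all distinct, so no two queens attack.

(1,7) (2,2) (3,6) (4,3) (5,1) (6,4) (7,8) (8,5)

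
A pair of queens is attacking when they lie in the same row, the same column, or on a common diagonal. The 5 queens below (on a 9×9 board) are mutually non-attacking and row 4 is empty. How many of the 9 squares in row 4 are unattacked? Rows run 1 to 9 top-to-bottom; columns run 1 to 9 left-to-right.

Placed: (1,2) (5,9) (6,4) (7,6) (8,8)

(1,2) attacks row 4 at column 2 and diagonals 5.
(5,9) attacks row 4 at column 9 and diagonals 8.
(6,4) attacks row 4 at column 4 and diagonals 2, 6.
(7,6) attacks row 4 at column 6 and diagonals 3, 9.
(8,8) attacks row 4 at column 8 and diagonals 4.
Attacked columns: {2, 3, 4, 5, 6, 8, 9}. Safe: {1, 7}.

2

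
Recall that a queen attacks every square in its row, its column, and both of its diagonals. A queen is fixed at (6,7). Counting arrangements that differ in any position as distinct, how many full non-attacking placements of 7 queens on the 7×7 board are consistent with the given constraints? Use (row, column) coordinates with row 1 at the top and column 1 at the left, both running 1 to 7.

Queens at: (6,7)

Branch on row 1: col 1 → 1; col 3 → 2; col 4 → 2; col 5 → 1; col 6 → 1.
Sum: 1 + 2 + 2 + 1 + 1 = 7.

7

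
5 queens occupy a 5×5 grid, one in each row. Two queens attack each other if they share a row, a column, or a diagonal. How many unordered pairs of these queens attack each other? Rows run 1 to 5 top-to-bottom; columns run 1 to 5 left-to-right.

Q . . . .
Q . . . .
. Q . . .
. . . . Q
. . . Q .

5

Same column: (1,1)–(2,1) (column 1).
Same diagonal: (2,1)–(3,2) (|2−3| = |1−2| = 1); (2,1)–(5,4) (|2−5| = |1−4| = 3); (3,2)–(5,4) (|3−5| = |2−4| = 2); (4,5)–(5,4) (|4−5| = |5−4| = 1).
Total attacking pairs: 5.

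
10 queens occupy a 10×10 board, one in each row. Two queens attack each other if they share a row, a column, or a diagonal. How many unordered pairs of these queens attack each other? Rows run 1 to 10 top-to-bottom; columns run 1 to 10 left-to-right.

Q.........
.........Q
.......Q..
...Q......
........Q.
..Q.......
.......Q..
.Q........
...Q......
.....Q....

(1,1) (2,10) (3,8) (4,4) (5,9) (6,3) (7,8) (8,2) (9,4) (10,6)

Same column: (3,8)–(7,8) (column 8); (4,4)–(9,4) (column 4).
Same diagonal: (1,1)–(4,4) (|1−4| = |1−4| = 3).
Total attacking pairs: 3.

3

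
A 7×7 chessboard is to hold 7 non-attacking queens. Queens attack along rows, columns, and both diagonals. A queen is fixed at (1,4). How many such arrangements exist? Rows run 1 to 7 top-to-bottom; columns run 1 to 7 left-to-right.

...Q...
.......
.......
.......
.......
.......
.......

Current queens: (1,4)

6

Branch on row 2: col 1 → 2; col 2 → 1; col 6 → 1; col 7 → 2.
Sum: 2 + 1 + 1 + 2 = 6.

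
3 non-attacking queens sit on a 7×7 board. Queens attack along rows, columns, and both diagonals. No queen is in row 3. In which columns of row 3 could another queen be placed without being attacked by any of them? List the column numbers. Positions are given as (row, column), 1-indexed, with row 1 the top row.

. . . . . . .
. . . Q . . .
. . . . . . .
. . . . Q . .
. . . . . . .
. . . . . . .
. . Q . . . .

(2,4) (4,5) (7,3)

(2,4) attacks row 3 at column 4 and diagonals 3, 5.
(4,5) attacks row 3 at column 5 and diagonals 4, 6.
(7,3) attacks row 3 at column 3 and diagonals 7.
Attacked columns: {3, 4, 5, 6, 7}. Safe: {1, 2}.

columns 1, 2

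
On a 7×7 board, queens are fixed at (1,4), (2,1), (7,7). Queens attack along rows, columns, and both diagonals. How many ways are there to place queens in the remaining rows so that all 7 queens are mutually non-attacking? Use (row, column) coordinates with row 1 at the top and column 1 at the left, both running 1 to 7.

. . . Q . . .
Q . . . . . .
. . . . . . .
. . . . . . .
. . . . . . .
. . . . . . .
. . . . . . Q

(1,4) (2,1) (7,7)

Branch on row 3: col 5 → 1.
Sum: 1 = 1.

1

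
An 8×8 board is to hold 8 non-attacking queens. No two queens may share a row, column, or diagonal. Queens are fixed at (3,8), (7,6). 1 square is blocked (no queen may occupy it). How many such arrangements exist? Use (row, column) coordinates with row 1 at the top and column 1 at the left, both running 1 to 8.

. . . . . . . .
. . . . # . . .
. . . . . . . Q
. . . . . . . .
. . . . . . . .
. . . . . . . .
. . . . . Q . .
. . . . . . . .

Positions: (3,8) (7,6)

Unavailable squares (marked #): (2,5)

2

Branch on row 1: col 1 → 0; col 2 → 0; col 3 → 0; col 4 → 0; col 5 → 1; col 7 → 1.
Sum: 0 + 0 + 0 + 0 + 1 + 1 = 2.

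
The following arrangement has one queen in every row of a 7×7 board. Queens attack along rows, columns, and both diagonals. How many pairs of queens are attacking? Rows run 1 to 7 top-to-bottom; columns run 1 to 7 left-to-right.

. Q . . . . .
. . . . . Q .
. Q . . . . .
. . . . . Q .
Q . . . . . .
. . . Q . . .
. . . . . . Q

3

Same column: (1,2)–(3,2) (column 2); (2,6)–(4,6) (column 6).
Same diagonal: (4,6)–(6,4) (|4−6| = |6−4| = 2).
Total attacking pairs: 3.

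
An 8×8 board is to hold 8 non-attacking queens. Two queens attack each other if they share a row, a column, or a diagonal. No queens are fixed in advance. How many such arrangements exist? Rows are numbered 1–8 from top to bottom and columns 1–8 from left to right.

92

Branch on row 1: col 1 → 4; col 2 → 8; col 3 → 16; col 4 → 18; col 5 → 18; col 6 → 16; col 7 → 8; col 8 → 4.
Sum: 4 + 8 + 16 + 18 + 18 + 16 + 8 + 4 = 92.
(This is the classic 8-queens count.)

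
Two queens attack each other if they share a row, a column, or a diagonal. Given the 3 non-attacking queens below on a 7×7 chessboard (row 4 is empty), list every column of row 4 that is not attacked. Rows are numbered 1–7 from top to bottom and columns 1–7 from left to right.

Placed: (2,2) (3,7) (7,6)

columns 1, 5

(2,2) attacks row 4 at column 2 and diagonals 4.
(3,7) attacks row 4 at column 7 and diagonals 6.
(7,6) attacks row 4 at column 6 and diagonals 3.
Attacked columns: {2, 3, 4, 6, 7}. Safe: {1, 5}.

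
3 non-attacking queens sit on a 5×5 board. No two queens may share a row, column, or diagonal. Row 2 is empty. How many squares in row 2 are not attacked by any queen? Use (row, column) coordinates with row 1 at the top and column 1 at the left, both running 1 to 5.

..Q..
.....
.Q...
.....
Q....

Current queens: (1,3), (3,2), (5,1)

(1,3) attacks row 2 at column 3 and diagonals 2, 4.
(3,2) attacks row 2 at column 2 and diagonals 1, 3.
(5,1) attacks row 2 at column 1 and diagonals 4.
Attacked columns: {1, 2, 3, 4}. Safe: {5}.

1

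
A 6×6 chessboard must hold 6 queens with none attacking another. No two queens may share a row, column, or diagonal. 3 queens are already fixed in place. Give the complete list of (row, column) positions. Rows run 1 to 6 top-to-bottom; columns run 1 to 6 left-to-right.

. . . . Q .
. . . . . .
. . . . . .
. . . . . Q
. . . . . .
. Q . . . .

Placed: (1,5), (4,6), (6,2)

(1,5) (2,3) (3,1) (4,6) (5,4) (6,2)

Row 2: attacked by (1,5)→{4,5,6}; (4,6)→{4,6}; (6,2)→{2,6}. Safe: 1, 3. Place at column 3.
Row 3: attacked by (1,5)→{3,5}; (2,3)→{2,3,4}; (4,6)→{5,6}; (6,2)→{2,5}. Safe: 1. Place at column 1.
Row 5: attacked by (1,5)→{1,5}; (2,3)→{3,6}; (3,1)→{1,3}; (4,6)→{5,6}; (6,2)→{1,2,3}. Safe: 4. Place at column 4.
Columns [5, 3, 1, 6, 4, 2], r−c [-4, -1, 2, -2, 1, 4], r+c [6, 5, 4, 10, 9, 8] are all distinct, so no two queens attack.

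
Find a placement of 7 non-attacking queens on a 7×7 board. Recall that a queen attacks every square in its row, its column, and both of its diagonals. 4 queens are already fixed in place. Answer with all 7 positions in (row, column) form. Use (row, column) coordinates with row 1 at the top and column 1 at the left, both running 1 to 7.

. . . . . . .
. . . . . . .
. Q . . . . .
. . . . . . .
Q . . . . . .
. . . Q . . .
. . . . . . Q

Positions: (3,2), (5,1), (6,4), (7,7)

Row 1: attacked by (3,2)→{2,4}; (5,1)→{1,5}; (6,4)→{4}; (7,7)→{1,7}. Safe: 3, 6. Place at column 3.
Row 2: attacked by (1,3)→{2,3,4}; (3,2)→{1,2,3}; (5,1)→{1,4}; (6,4)→{4}; (7,7)→{2,7}. Safe: 5, 6. Place at column 6.
Row 4: attacked by (1,3)→{3,6}; (2,6)→{4,6}; (3,2)→{1,2,3}; (5,1)→{1,2}; (6,4)→{2,4,6}; (7,7)→{4,7}. Safe: 5. Place at column 5.
Columns [3, 6, 2, 5, 1, 4, 7], r−c [-2, -4, 1, -1, 4, 2, 0], r+c [4, 8, 5, 9, 6, 10, 14] are all distinct, so no two queens attack.

(1,3) (2,6) (3,2) (4,5) (5,1) (6,4) (7,7)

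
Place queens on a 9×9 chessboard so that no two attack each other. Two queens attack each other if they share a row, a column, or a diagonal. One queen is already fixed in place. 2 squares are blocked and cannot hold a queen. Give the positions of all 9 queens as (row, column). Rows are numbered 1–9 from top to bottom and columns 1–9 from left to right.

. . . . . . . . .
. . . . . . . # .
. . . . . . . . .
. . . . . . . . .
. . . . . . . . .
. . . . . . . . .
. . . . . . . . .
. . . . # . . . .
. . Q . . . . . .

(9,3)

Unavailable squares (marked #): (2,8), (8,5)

Row 1: attacked by (9,3)→{3}. Safe: 1, 2, 4, 5, 6, 7, 8, 9. Place at column 8.
Row 2: attacked by (1,8)→{7,8,9}; (9,3)→{3}. Blocked: 8. Safe: 1, 2, 4, 5, 6. Place at column 4.
Row 3: attacked by (1,8)→{6,8}; (2,4)→{3,4,5}; (9,3)→{3,9}. Safe: 1, 2, 7. Place at column 1.
Row 4: attacked by (1,8)→{5,8}; (2,4)→{2,4,6}; (3,1)→{1,2}; (9,3)→{3,8}. Safe: 7, 9. Place at column 7.
Row 5: attacked by (1,8)→{4,8}; (2,4)→{1,4,7}; (3,1)→{1,3}; (4,7)→{6,7,8}; (9,3)→{3,7}. Safe: 2, 5, 9. Place at column 5.
Row 6: attacked by (1,8)→{3,8}; (2,4)→{4,8}; (3,1)→{1,4}; (4,7)→{5,7,9}; (5,5)→{4,5,6}; (9,3)→{3,6}. Safe: 2. Place at column 2.
Row 7: attacked by (1,8)→{2,8}; (2,4)→{4,9}; (3,1)→{1,5}; (4,7)→{4,7}; (5,5)→{3,5,7}; (6,2)→{1,2,3}; (9,3)→{1,3,5}. Safe: 6. Place at column 6.
Row 8: attacked by (1,8)→{1,8}; (2,4)→{4}; (3,1)→{1,6}; (4,7)→{3,7}; (5,5)→{2,5,8}; (6,2)→{2,4}; (7,6)→{5,6,7}; (9,3)→{2,3,4}. Blocked: 5. Safe: 9. Place at column 9.
Columns [8, 4, 1, 7, 5, 2, 6, 9, 3], r−c [-7, -2, 2, -3, 0, 4, 1, -1, 6], r+c [9, 6, 4, 11, 10, 8, 13, 17, 12] are all distinct, so no two queens attack.

(1,8) (2,4) (3,1) (4,7) (5,5) (6,2) (7,6) (8,9) (9,3)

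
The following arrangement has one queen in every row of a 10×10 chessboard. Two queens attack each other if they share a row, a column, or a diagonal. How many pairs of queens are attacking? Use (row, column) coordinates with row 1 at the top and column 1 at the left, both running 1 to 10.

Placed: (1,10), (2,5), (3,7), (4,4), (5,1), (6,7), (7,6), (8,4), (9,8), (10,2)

Same column: (3,7)–(6,7) (column 7); (4,4)–(8,4) (column 4).
Same diagonal: (5,1)–(8,4) (|5−8| = |1−4| = 3); (6,7)–(7,6) (|6−7| = |7−6| = 1); (7,6)–(9,8) (|7−9| = |6−8| = 2); (8,4)–(10,2) (|8−10| = |4−2| = 2).
Total attacking pairs: 6.

6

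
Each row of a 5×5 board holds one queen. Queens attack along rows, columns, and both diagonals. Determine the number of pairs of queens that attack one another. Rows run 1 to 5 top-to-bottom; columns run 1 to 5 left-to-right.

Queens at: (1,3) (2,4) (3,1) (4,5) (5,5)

3

Same column: (4,5)–(5,5) (column 5).
Same diagonal: (1,3)–(2,4) (|1−2| = |3−4| = 1); (1,3)–(3,1) (|1−3| = |3−1| = 2).
Total attacking pairs: 3.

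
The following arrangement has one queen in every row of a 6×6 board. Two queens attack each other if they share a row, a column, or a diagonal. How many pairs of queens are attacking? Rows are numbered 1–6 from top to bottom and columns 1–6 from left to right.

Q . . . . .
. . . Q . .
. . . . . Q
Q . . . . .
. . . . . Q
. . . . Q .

Same column: (1,1)–(4,1) (column 1); (3,6)–(5,6) (column 6).
Same diagonal: (5,6)–(6,5) (|5−6| = |6−5| = 1).
Total attacking pairs: 3.

3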